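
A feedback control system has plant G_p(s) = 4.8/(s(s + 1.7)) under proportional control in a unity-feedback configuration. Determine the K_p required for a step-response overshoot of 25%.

From %OS = 100·exp(−πζ/√(1−ζ²)) = 25%, ζ = −ln(0.25)/√(π²+ln²(0.25)) = 0.4037.
Characteristic equation s² + 1.7s + 4.8K_p = 0 gives ζ = 1.7/(2√(4.8K_p)).
Setting ζ = 0.4037: √(4.8K_p) = 1.7/(2·0.4037) = 2.105, so K_p = 4.433/4.8 = 0.924.

K_p = 0.924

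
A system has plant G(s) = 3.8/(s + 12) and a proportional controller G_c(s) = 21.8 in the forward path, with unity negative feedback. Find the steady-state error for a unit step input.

0.127

The loop is type 0. Static position error constant K_pos = G_c(0)·G(0) = 21.8·0.3167 = 6.903.
Steady-state error to a unit step: e_ss = 1/(1+K_pos) = 1/7.903 = 0.127.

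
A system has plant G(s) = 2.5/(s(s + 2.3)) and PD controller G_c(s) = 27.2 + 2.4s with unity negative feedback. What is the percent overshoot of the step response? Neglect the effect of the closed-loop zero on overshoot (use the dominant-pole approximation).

Forward path: (27.2 + 2.4s)·2.5/(s(s+2.3)). The closed-loop characteristic equation is s² + (2.3 + 2.5·2.4)s + 2.5·27.2 = 0.
That is s² + 8.3s + 68 = 0, so ω_n = 8.246 rad/s and ζ = 8.3/(2·8.246) = 0.5033.
%OS = 100·exp(−πζ/√(1−ζ²)) = 16%.

16%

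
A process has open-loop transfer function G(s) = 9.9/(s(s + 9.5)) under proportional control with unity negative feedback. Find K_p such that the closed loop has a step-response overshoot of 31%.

From %OS = 100·exp(−πζ/√(1−ζ²)) = 31%, ζ = −ln(0.31)/√(π²+ln²(0.31)) = 0.3493.
Characteristic equation s² + 9.5s + 9.9K_p = 0 gives ζ = 9.5/(2√(9.9K_p)).
Setting ζ = 0.3493: √(9.9K_p) = 9.5/(2·0.3493) = 13.6, so K_p = 184.9/9.9 = 18.7.

K_p = 18.7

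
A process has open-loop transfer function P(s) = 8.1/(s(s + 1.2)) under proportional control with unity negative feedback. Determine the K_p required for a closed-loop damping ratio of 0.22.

Closed-loop characteristic equation: s² + 1.2s + K_p·8.1 = 0.
So ω_n = √(8.1K_p) and 2ζω_n = 1.2, giving ζ = 1.2/(2√(8.1K_p)).
Setting ζ = 0.22: √(8.1K_p) = 1.2/(2·0.22) = 2.727, so K_p = 7.438/8.1 = 0.918.

K_p = 0.918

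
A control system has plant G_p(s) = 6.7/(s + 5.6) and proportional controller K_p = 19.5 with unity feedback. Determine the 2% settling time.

Closed-loop transfer function: T(s) = K_p·G_p(s)/(1 + K_p·G_p(s)) = 130.7/(s + 5.6 + 130.7) = 130.7/(s + 136.2).
Time constant τ = 1/136.2 = 0.007339 s, so the 2% settling time is about 4τ = 0.0294 s.

T_s ≈ 0.0294 s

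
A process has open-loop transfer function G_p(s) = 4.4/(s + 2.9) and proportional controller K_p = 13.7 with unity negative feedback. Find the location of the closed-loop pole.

s = -63.18

Closed-loop transfer function: T(s) = K_p·G_p(s)/(1 + K_p·G_p(s)) = 60.28/(s + 2.9 + 60.28) = 60.28/(s + 63.18).
The closed-loop pole is at s = −63.18.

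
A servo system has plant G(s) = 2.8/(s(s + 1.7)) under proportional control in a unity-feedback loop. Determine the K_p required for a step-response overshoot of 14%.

K_p = 0.917

From %OS = 100·exp(−πζ/√(1−ζ²)) = 14%, ζ = −ln(0.14)/√(π²+ln²(0.14)) = 0.5305.
Characteristic equation s² + 1.7s + 2.8K_p = 0 gives ζ = 1.7/(2√(2.8K_p)).
Setting ζ = 0.5305: √(2.8K_p) = 1.7/(2·0.5305) = 1.602, so K_p = 2.567/2.8 = 0.917.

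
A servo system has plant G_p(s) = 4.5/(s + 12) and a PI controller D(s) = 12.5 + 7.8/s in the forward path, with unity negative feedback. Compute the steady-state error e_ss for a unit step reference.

0

The open loop D(s)G_p(s) has a pole at the origin (type 1), so the static position error constant is infinite and e_ss = 1/(1+∞) = 0.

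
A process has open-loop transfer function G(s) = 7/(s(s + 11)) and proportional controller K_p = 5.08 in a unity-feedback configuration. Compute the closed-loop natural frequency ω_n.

With unity feedback the closed-loop characteristic equation is s² + 11s + 5.08·7 = s² + 11s + 35.56 = 0.
Matching s² + 2ζω_n s + ω_n²: ω_n = √35.56 = 5.963 rad/s and 2ζω_n = 11, so ζ = 11/(2·5.963) = 0.922.

ω_n = 5.96 rad/s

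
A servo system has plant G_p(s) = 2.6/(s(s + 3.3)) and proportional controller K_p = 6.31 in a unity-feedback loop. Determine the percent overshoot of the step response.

24.6%

Closed-loop characteristic equation: s² + 3.3s + 16.41 = 0, so ω_n = 4.05 rad/s and ζ = 3.3/(2·4.05) = 0.4074.
%OS = 100·exp(−πζ/√(1−ζ²)) = 100·exp(−π·0.4074/√0.8341) = 24.6%.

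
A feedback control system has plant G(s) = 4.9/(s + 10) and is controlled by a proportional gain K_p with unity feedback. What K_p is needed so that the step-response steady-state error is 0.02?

K_p = 100

For a type-0 loop with proportional control, e_ss = 1/(1 + K_p·G(0)).
G(0) = 0.49. Require 1/(1 + K_p·0.49) = 0.02, so 1 + 0.49·K_p = 50.
K_p = (50 − 1)/0.49 = 100.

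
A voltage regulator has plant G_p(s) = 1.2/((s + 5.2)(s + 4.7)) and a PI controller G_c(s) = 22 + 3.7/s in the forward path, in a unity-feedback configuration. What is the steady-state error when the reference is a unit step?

The open loop G_c(s)G_p(s) has a pole at the origin (type 1), so the static position error constant is infinite and e_ss = 1/(1+∞) = 0.

0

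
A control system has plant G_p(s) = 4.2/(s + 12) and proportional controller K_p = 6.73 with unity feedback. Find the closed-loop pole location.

Closed-loop transfer function: T(s) = K_p·G_p(s)/(1 + K_p·G_p(s)) = 28.27/(s + 12 + 28.27) = 28.27/(s + 40.27).
The closed-loop pole is at s = −40.27.

s = -40.27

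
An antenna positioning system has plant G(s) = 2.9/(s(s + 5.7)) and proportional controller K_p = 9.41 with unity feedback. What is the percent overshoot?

The closed-loop denominator s² + 5.7s + 27.29 gives ω_n = √27.29 = 5.224 and ζ = 5.7/(2ω_n) = 0.5456.
%OS = 100·exp(−πζ/√(1−ζ²)) = 100·exp(−π·0.5456/√0.7024) = 12.9%.

12.9%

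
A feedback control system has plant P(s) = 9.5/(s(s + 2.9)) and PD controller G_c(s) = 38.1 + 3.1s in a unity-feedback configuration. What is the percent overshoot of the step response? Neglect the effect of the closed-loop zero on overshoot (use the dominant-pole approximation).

0.626%

Forward path: (38.1 + 3.1s)·9.5/(s(s+2.9)). The closed-loop characteristic equation is s² + (2.9 + 9.5·3.1)s + 9.5·38.1 = 0.
That is s² + 32.35s + 361.9 = 0, so ω_n = 19.02 rad/s and ζ = 32.35/(2·19.02) = 0.8502.
%OS = 100·exp(−πζ/√(1−ζ²)) = 0.626%.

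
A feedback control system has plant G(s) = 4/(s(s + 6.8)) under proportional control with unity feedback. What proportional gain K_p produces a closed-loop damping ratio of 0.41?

K_p = 17.2

Closed-loop characteristic equation: s² + 6.8s + K_p·4 = 0.
So ω_n = √(4K_p) and 2ζω_n = 6.8, giving ζ = 6.8/(2√(4K_p)).
Setting ζ = 0.41: √(4K_p) = 6.8/(2·0.41) = 8.293, so K_p = 68.77/4 = 17.2.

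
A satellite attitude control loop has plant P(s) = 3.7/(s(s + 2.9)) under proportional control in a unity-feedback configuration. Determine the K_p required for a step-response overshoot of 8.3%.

K_p = 1.47

From %OS = 100·exp(−πζ/√(1−ζ²)) = 8.3%, ζ = −ln(0.083)/√(π²+ln²(0.083)) = 0.621.
Characteristic equation s² + 2.9s + 3.7K_p = 0 gives ζ = 2.9/(2√(3.7K_p)).
Setting ζ = 0.621: √(3.7K_p) = 2.9/(2·0.621) = 2.335, so K_p = 5.452/3.7 = 1.47.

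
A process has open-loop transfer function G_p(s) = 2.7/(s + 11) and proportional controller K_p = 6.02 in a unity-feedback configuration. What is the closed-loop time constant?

τ = 0.0367 s

Closed-loop transfer function: T(s) = K_p·G_p(s)/(1 + K_p·G_p(s)) = 16.25/(s + 11 + 16.25) = 16.25/(s + 27.25).
Time constant τ = 1/27.25 = 0.0367 s.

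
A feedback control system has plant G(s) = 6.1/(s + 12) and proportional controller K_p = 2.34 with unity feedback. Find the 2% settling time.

Closed-loop transfer function: T(s) = K_p·G(s)/(1 + K_p·G(s)) = 14.27/(s + 12 + 14.27) = 14.27/(s + 26.27).
Time constant τ = 1/26.27 = 0.03806 s, so the 2% settling time is about 4τ = 0.152 s.

T_s ≈ 0.152 s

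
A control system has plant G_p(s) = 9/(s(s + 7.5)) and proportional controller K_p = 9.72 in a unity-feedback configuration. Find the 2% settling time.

The closed-loop denominator s² + 7.5s + 87.48 gives ω_n = √87.48 = 9.353 and ζ = 7.5/(2ω_n) = 0.4009.
2% settling time T_s ≈ 4/(ζω_n) = 4/3.75 = 1.07 s.

T_s ≈ 1.07 s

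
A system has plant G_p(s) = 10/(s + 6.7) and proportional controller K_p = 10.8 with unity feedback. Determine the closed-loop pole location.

Closed-loop transfer function: T(s) = K_p·G_p(s)/(1 + K_p·G_p(s)) = 108/(s + 6.7 + 108) = 108/(s + 114.7).
The closed-loop pole is at s = −114.7.

s = -114.7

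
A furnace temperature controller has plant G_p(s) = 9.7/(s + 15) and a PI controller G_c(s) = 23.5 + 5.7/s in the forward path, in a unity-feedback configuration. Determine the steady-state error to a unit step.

0

The open loop G_c(s)G_p(s) has a pole at the origin (type 1), so the static position error constant is infinite and e_ss = 1/(1+∞) = 0.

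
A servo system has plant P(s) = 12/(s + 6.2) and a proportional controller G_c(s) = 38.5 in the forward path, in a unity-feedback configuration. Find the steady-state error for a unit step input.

0.0132

The loop is type 0. Static position error constant K_pos = G_c(0)·P(0) = 38.5·1.935 = 74.52.
Steady-state error to a unit step: e_ss = 1/(1+K_pos) = 1/75.52 = 0.0132.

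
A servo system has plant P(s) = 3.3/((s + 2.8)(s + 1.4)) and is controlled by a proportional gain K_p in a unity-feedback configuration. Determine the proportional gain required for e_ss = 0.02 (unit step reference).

Steady-state error for a unit step on this type-0 loop is 1/(1 + K_p·P(0)).
P(0) = 0.8418. Require 1/(1 + K_p·0.8418) = 0.02, so 1 + 0.8418·K_p = 50.
K_p = (50 − 1)/0.8418 = 58.2.

K_p = 58.2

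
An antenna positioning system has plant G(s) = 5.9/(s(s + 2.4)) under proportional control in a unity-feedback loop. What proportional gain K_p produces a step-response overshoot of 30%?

From %OS = 100·exp(−πζ/√(1−ζ²)) = 30%, ζ = −ln(0.3)/√(π²+ln²(0.3)) = 0.3579.
Characteristic equation s² + 2.4s + 5.9K_p = 0 gives ζ = 2.4/(2√(5.9K_p)).
Setting ζ = 0.3579: √(5.9K_p) = 2.4/(2·0.3579) = 3.353, so K_p = 11.24/5.9 = 1.91.

K_p = 1.91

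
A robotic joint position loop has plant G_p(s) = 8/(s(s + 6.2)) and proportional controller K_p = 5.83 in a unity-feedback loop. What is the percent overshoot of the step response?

20.2%

From 1 + K_pG_p(s) = 0: s² + 6.2s + 46.64 = 0 ⇒ ω_n = 6.829, ζ = 0.4539.
%OS = 100·exp(−πζ/√(1−ζ²)) = 100·exp(−π·0.4539/√0.794) = 20.2%.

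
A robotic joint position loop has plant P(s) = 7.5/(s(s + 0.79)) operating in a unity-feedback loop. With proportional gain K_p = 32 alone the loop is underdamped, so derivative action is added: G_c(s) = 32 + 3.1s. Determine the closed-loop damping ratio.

Forward path: (32 + 3.1s)·7.5/(s(s+0.79)). The closed-loop characteristic equation is s² + (0.79 + 7.5·3.1)s + 7.5·32 = 0.
That is s² + 24.04s + 240 = 0, so ω_n = 15.49 rad/s and ζ = 24.04/(2·15.49) = 0.7759.

ζ = 0.776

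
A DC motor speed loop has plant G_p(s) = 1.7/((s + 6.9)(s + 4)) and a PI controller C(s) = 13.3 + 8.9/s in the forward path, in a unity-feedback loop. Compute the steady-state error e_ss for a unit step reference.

The open loop C(s)G_p(s) has a pole at the origin (type 1), so the static position error constant is infinite and e_ss = 1/(1+∞) = 0.

0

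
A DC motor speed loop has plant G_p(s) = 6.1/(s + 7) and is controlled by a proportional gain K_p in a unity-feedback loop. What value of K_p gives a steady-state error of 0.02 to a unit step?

K_p = 56.2

For a type-0 loop with proportional control, e_ss = 1/(1 + K_p·G_p(0)).
G_p(0) = 0.8714. Require 1/(1 + K_p·0.8714) = 0.02, so 1 + 0.8714·K_p = 50.
K_p = (50 − 1)/0.8714 = 56.2.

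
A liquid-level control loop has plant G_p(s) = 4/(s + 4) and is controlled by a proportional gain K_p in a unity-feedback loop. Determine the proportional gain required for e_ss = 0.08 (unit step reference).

The loop is type 0, so e_ss(step) = 1/(1 + K_pos) with K_pos = K_p·G_p(0).
G_p(0) = 1. Require 1/(1 + K_p·1) = 0.08, so 1 + 1·K_p = 12.5.
K_p = (12.5 − 1)/1 = 11.5.

K_p = 11.5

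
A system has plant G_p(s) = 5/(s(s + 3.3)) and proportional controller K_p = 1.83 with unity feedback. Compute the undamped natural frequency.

The closed-loop denominator is s(s+3.3) + 1.83·5 = s² + 3.3s + 9.15.
So ω_n² = 9.15 ⇒ ω_n = 3.025 rad/s, and ζ = 3.3/(2ω_n) = 0.545.

ω_n = 3.02 rad/s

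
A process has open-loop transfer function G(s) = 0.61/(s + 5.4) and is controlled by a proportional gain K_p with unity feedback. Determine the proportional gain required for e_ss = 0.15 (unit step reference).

The loop is type 0, so e_ss(step) = 1/(1 + K_pos) with K_pos = K_p·G(0).
G(0) = 0.113. Require 1/(1 + K_p·0.113) = 0.15, so 1 + 0.113·K_p = 6.667.
K_p = (6.667 − 1)/0.113 = 50.2.

K_p = 50.2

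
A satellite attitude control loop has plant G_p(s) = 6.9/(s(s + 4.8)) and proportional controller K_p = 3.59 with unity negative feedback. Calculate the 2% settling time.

T_s ≈ 1.67 s

From 1 + K_pG_p(s) = 0: s² + 4.8s + 24.77 = 0 ⇒ ω_n = 4.977, ζ = 0.4822.
2% settling time T_s ≈ 4/(ζω_n) = 4/2.4 = 1.67 s.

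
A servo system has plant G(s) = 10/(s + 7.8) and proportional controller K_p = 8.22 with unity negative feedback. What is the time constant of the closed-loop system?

τ = 0.0111 s

Closed-loop transfer function: T(s) = K_p·G(s)/(1 + K_p·G(s)) = 82.2/(s + 7.8 + 82.2) = 82.2/(s + 90).
Time constant τ = 1/90 = 0.0111 s.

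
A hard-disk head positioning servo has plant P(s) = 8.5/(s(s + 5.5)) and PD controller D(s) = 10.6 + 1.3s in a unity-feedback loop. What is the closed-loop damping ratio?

Forward path: (10.6 + 1.3s)·8.5/(s(s+5.5)). The closed-loop characteristic equation is s² + (5.5 + 8.5·1.3)s + 8.5·10.6 = 0.
That is s² + 16.55s + 90.1 = 0, so ω_n = 9.492 rad/s and ζ = 16.55/(2·9.492) = 0.8718.

ζ = 0.872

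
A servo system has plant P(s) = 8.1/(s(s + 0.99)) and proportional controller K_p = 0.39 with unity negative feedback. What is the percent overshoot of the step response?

40.2%

The closed-loop denominator s² + 0.99s + 3.159 gives ω_n = √3.159 = 1.777 and ζ = 0.99/(2ω_n) = 0.2785.
%OS = 100·exp(−πζ/√(1−ζ²)) = 100·exp(−π·0.2785/√0.9224) = 40.2%.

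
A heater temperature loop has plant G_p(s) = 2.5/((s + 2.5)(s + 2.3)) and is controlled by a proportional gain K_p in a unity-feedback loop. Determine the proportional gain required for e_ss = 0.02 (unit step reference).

K_p = 113

The loop is type 0, so e_ss(step) = 1/(1 + K_pos) with K_pos = K_p·G_p(0).
G_p(0) = 0.4348. Require 1/(1 + K_p·0.4348) = 0.02, so 1 + 0.4348·K_p = 50.
K_p = (50 − 1)/0.4348 = 113.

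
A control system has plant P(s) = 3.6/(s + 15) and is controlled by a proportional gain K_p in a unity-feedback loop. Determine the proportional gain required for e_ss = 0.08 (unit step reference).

K_p = 47.9

Steady-state error for a unit step on this type-0 loop is 1/(1 + K_p·P(0)).
P(0) = 0.24. Require 1/(1 + K_p·0.24) = 0.08, so 1 + 0.24·K_p = 12.5.
K_p = (12.5 − 1)/0.24 = 47.9.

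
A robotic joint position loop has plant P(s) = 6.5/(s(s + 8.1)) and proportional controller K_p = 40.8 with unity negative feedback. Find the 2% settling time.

T_s ≈ 0.988 s

The closed-loop denominator s² + 8.1s + 265.2 gives ω_n = √265.2 = 16.28 and ζ = 8.1/(2ω_n) = 0.2487.
2% settling time T_s ≈ 4/(ζω_n) = 4/4.05 = 0.988 s.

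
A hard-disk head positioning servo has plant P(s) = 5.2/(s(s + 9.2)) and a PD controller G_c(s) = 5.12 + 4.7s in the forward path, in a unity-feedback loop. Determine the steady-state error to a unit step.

The open loop G_c(s)P(s) has a pole at the origin (type 1), so the static position error constant is infinite and e_ss = 1/(1+∞) = 0.

0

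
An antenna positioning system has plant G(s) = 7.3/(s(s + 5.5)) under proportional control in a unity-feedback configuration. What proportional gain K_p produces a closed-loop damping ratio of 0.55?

Closed-loop characteristic equation: s² + 5.5s + K_p·7.3 = 0.
So ω_n = √(7.3K_p) and 2ζω_n = 5.5, giving ζ = 5.5/(2√(7.3K_p)).
Setting ζ = 0.55: √(7.3K_p) = 5.5/(2·0.55) = 5, so K_p = 25/7.3 = 3.42.

K_p = 3.42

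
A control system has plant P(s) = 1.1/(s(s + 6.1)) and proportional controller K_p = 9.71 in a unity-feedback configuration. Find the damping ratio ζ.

ζ = 0.933

With unity feedback the closed-loop characteristic equation is s² + 6.1s + 9.71·1.1 = s² + 6.1s + 10.68 = 0.
So ω_n² = 10.68 ⇒ ω_n = 3.268 rad/s, and ζ = 6.1/(2ω_n) = 0.933.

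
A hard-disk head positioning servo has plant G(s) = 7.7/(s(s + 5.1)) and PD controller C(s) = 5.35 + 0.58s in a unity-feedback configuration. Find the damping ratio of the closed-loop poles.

Forward path: (5.35 + 0.58s)·7.7/(s(s+5.1)). The closed-loop characteristic equation is s² + (5.1 + 7.7·0.58)s + 7.7·5.35 = 0.
That is s² + 9.566s + 41.2 = 0, so ω_n = 6.418 rad/s and ζ = 9.566/(2·6.418) = 0.7452.

ζ = 0.745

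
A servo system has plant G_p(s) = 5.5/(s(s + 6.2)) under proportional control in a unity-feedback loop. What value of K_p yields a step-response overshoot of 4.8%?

From %OS = 100·exp(−πζ/√(1−ζ²)) = 4.8%, ζ = −ln(0.048)/√(π²+ln²(0.048)) = 0.695.
Characteristic equation s² + 6.2s + 5.5K_p = 0 gives ζ = 6.2/(2√(5.5K_p)).
Setting ζ = 0.695: √(5.5K_p) = 6.2/(2·0.695) = 4.461, so K_p = 19.9/5.5 = 3.62.

K_p = 3.62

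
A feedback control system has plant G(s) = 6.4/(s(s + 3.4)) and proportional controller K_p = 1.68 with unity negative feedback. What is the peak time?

T_p = 1.12 s

From 1 + K_pG(s) = 0: s² + 3.4s + 10.75 = 0 ⇒ ω_n = 3.279, ζ = 0.5184.
Damped frequency ω_d = ω_n√(1−ζ²) = 2.804 rad/s, so peak time T_p = π/ω_d = 1.12 s.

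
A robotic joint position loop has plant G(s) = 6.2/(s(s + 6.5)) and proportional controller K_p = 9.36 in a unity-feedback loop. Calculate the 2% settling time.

Closed-loop characteristic equation: s² + 6.5s + 58.03 = 0, so ω_n = 7.618 rad/s and ζ = 6.5/(2·7.618) = 0.4266.
2% settling time T_s ≈ 4/(ζω_n) = 4/3.25 = 1.23 s.

T_s ≈ 1.23 s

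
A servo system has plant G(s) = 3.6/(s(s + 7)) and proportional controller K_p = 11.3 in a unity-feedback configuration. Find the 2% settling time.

T_s ≈ 1.14 s

From 1 + K_pG(s) = 0: s² + 7s + 40.68 = 0 ⇒ ω_n = 6.378, ζ = 0.5488.
2% settling time T_s ≈ 4/(ζω_n) = 4/3.5 = 1.14 s.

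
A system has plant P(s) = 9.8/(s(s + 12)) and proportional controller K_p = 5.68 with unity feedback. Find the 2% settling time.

The closed-loop denominator s² + 12s + 55.66 gives ω_n = √55.66 = 7.461 and ζ = 12/(2ω_n) = 0.8042.
2% settling time T_s ≈ 4/(ζω_n) = 4/6 = 0.667 s.

T_s ≈ 0.667 s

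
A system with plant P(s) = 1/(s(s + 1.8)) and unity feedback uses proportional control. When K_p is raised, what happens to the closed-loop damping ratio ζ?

decrease

ζ = 1.8/(2√(1K_p)); increasing K_p raises the denominator, so ζ falls.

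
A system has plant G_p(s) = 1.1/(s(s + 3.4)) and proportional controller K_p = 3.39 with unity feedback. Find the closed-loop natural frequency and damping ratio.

The closed-loop denominator is s(s+3.4) + 3.39·1.1 = s² + 3.4s + 3.729.
So ω_n² = 3.729 ⇒ ω_n = 1.931 rad/s, and ζ = 3.4/(2ω_n) = 0.88.

ω_n = 1.93 rad/s, ζ = 0.88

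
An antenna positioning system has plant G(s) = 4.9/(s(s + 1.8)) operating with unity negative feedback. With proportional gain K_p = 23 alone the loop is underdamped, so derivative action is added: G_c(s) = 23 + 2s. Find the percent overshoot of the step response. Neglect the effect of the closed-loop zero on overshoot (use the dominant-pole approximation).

Forward path: (23 + 2s)·4.9/(s(s+1.8)). The closed-loop characteristic equation is s² + (1.8 + 4.9·2)s + 4.9·23 = 0.
That is s² + 11.6s + 112.7 = 0, so ω_n = 10.62 rad/s and ζ = 11.6/(2·10.62) = 0.5463.
%OS = 100·exp(−πζ/√(1−ζ²)) = 12.9%.

12.9%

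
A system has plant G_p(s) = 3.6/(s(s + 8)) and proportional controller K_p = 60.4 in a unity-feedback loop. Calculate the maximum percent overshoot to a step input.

41.3%

From 1 + K_pG_p(s) = 0: s² + 8s + 217.4 = 0 ⇒ ω_n = 14.75, ζ = 0.2713.
%OS = 100·exp(−πζ/√(1−ζ²)) = 100·exp(−π·0.2713/√0.9264) = 41.3%.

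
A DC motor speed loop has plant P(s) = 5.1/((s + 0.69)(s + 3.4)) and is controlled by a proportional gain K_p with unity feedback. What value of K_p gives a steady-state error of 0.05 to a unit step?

Steady-state error for a unit step on this type-0 loop is 1/(1 + K_p·P(0)).
P(0) = 2.174. Require 1/(1 + K_p·2.174) = 0.05, so 1 + 2.174·K_p = 20.
K_p = (20 − 1)/2.174 = 8.74.

K_p = 8.74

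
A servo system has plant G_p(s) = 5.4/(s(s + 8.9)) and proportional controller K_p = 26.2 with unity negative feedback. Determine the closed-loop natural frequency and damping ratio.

ω_n = 11.9 rad/s, ζ = 0.374

1 + K_p·G_p(s) = 0 gives s² + 8.9s + 141.5 = 0.
Matching s² + 2ζω_n s + ω_n²: ω_n = √141.5 = 11.89 rad/s and 2ζω_n = 8.9, so ζ = 8.9/(2·11.89) = 0.374.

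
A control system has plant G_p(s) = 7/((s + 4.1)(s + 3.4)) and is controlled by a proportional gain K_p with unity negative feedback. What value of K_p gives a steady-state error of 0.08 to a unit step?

K_p = 22.9

The loop is type 0, so e_ss(step) = 1/(1 + K_pos) with K_pos = K_p·G_p(0).
G_p(0) = 0.5022. Require 1/(1 + K_p·0.5022) = 0.08, so 1 + 0.5022·K_p = 12.5.
K_p = (12.5 − 1)/0.5022 = 22.9.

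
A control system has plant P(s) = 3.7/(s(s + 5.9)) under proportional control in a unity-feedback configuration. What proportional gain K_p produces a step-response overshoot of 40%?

K_p = 30

From %OS = 100·exp(−πζ/√(1−ζ²)) = 40%, ζ = −ln(0.4)/√(π²+ln²(0.4)) = 0.28.
Characteristic equation s² + 5.9s + 3.7K_p = 0 gives ζ = 5.9/(2√(3.7K_p)).
Setting ζ = 0.28: √(3.7K_p) = 5.9/(2·0.28) = 10.54, so K_p = 111/3.7 = 30.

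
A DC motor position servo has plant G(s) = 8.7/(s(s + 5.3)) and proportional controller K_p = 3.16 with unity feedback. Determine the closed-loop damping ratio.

The closed-loop denominator is s(s+5.3) + 3.16·8.7 = s² + 5.3s + 27.49.
So ω_n² = 27.49 ⇒ ω_n = 5.243 rad/s, and ζ = 5.3/(2ω_n) = 0.505.

ζ = 0.505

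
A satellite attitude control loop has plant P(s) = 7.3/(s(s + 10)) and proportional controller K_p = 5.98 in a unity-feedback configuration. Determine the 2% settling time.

T_s ≈ 0.8 s

The closed-loop denominator s² + 10s + 43.65 gives ω_n = √43.65 = 6.607 and ζ = 10/(2ω_n) = 0.7568.
2% settling time T_s ≈ 4/(ζω_n) = 4/5 = 0.8 s.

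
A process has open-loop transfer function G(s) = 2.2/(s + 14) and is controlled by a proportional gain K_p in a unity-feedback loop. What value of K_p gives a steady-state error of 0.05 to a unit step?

K_p = 121

For a type-0 loop with proportional control, e_ss = 1/(1 + K_p·G(0)).
G(0) = 0.1571. Require 1/(1 + K_p·0.1571) = 0.05, so 1 + 0.1571·K_p = 20.
K_p = (20 − 1)/0.1571 = 121.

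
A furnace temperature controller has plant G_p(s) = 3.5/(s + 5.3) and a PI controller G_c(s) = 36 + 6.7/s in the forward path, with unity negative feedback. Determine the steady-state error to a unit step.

0

The open loop G_c(s)G_p(s) has a pole at the origin (type 1), so the static position error constant is infinite and e_ss = 1/(1+∞) = 0.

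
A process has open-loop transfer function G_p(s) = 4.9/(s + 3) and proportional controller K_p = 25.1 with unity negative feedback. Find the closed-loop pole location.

Closed-loop transfer function: T(s) = K_p·G_p(s)/(1 + K_p·G_p(s)) = 123/(s + 3 + 123) = 123/(s + 126).
The closed-loop pole is at s = −126.

s = -126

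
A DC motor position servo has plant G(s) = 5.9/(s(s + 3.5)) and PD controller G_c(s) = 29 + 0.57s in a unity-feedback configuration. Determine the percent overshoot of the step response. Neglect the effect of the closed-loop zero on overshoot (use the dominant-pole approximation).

Forward path: (29 + 0.57s)·5.9/(s(s+3.5)). The closed-loop characteristic equation is s² + (3.5 + 5.9·0.57)s + 5.9·29 = 0.
That is s² + 6.863s + 171.1 = 0, so ω_n = 13.08 rad/s and ζ = 6.863/(2·13.08) = 0.2623.
%OS = 100·exp(−πζ/√(1−ζ²)) = 42.6%.

42.6%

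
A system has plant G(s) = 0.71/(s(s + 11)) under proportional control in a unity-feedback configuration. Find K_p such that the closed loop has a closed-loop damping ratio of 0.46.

Closed-loop characteristic equation: s² + 11s + K_p·0.71 = 0.
So ω_n = √(0.71K_p) and 2ζω_n = 11, giving ζ = 11/(2√(0.71K_p)).
Setting ζ = 0.46: √(0.71K_p) = 11/(2·0.46) = 11.96, so K_p = 143/0.71 = 201.

K_p = 201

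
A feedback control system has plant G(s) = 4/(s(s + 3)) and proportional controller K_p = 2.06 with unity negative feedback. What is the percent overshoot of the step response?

From 1 + K_pG(s) = 0: s² + 3s + 8.24 = 0 ⇒ ω_n = 2.871, ζ = 0.5225.
%OS = 100·exp(−πζ/√(1−ζ²)) = 100·exp(−π·0.5225/√0.7269) = 14.6%.

14.6%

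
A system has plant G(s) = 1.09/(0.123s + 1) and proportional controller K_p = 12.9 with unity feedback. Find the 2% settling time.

Closed loop: T(s) = K_p·G/(1+K_p·G) = 14.06/(0.123s + 1 + 14.06), with pole at s = −(1 + 14.06)/0.123 = −122.4.
τ = 1/122.4 = 0.008167 s, so 2% settling time ≈ 4τ = 0.0327 s.

T_s ≈ 0.0327 s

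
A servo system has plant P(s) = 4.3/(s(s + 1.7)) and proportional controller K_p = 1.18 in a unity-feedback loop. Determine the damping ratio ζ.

ζ = 0.377

The closed-loop denominator is s(s+1.7) + 1.18·4.3 = s² + 1.7s + 5.074.
So ω_n² = 5.074 ⇒ ω_n = 2.253 rad/s, and ζ = 1.7/(2ω_n) = 0.377.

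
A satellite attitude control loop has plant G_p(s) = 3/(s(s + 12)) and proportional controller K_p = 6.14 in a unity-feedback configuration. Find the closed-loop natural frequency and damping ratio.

ω_n = 4.29 rad/s, ζ = 1.4

1 + K_p·G_p(s) = 0 gives s² + 12s + 18.42 = 0.
So ω_n² = 18.42 ⇒ ω_n = 4.292 rad/s, and ζ = 12/(2ω_n) = 1.4.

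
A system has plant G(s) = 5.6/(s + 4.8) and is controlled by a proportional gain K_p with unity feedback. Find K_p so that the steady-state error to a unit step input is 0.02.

K_p = 42

The loop is type 0, so e_ss(step) = 1/(1 + K_pos) with K_pos = K_p·G(0).
G(0) = 1.167. Require 1/(1 + K_p·1.167) = 0.02, so 1 + 1.167·K_p = 50.
K_p = (50 − 1)/1.167 = 42.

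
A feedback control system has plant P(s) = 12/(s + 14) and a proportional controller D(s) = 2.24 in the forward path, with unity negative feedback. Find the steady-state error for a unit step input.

The loop is type 0. Static position error constant K_pos = D(0)·P(0) = 2.24·0.8571 = 1.92.
Steady-state error to a unit step: e_ss = 1/(1+K_pos) = 1/2.92 = 0.342.

0.342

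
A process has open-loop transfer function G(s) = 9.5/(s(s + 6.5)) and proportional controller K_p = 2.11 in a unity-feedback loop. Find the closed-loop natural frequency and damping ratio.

The closed-loop denominator is s(s+6.5) + 2.11·9.5 = s² + 6.5s + 20.04.
So ω_n² = 20.04 ⇒ ω_n = 4.477 rad/s, and ζ = 6.5/(2ω_n) = 0.726.

ω_n = 4.48 rad/s, ζ = 0.726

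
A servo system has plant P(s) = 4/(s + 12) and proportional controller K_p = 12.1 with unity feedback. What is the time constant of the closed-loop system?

Closed-loop transfer function: T(s) = K_p·P(s)/(1 + K_p·P(s)) = 48.4/(s + 12 + 48.4) = 48.4/(s + 60.4).
Time constant τ = 1/60.4 = 0.0166 s.

τ = 0.0166 s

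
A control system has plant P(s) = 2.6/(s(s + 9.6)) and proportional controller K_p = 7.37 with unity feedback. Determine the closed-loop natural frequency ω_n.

ω_n = 4.38 rad/s

The closed-loop denominator is s(s+9.6) + 7.37·2.6 = s² + 9.6s + 19.16.
So ω_n² = 19.16 ⇒ ω_n = 4.377 rad/s, and ζ = 9.6/(2ω_n) = 1.1.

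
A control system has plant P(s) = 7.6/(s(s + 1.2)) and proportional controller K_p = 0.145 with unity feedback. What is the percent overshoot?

11.2%

From 1 + K_pP(s) = 0: s² + 1.2s + 1.102 = 0 ⇒ ω_n = 1.05, ζ = 0.5716.
%OS = 100·exp(−πζ/√(1−ζ²)) = 100·exp(−π·0.5716/√0.6733) = 11.2%.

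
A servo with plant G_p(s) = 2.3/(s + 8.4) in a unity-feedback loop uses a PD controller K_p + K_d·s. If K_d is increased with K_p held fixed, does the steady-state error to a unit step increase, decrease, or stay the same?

At s = 0 the derivative term contributes nothing: C(0) = K_p regardless of K_d, so K_pos = K_p·G_p(0) and e_ss are unchanged.

unchanged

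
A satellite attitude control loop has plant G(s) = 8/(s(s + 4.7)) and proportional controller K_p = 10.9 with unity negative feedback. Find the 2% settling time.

The closed-loop denominator s² + 4.7s + 87.2 gives ω_n = √87.2 = 9.338 and ζ = 4.7/(2ω_n) = 0.2517.
2% settling time T_s ≈ 4/(ζω_n) = 4/2.35 = 1.7 s.

T_s ≈ 1.7 s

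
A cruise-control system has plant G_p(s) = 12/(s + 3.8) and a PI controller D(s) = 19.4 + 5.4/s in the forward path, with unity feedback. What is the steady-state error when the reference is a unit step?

0

The open loop D(s)G_p(s) has a pole at the origin (type 1), so the static position error constant is infinite and e_ss = 1/(1+∞) = 0.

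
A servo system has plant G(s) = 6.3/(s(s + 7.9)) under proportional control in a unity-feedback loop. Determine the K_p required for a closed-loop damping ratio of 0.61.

Closed-loop characteristic equation: s² + 7.9s + K_p·6.3 = 0.
So ω_n = √(6.3K_p) and 2ζω_n = 7.9, giving ζ = 7.9/(2√(6.3K_p)).
Setting ζ = 0.61: √(6.3K_p) = 7.9/(2·0.61) = 6.475, so K_p = 41.93/6.3 = 6.66.

K_p = 6.66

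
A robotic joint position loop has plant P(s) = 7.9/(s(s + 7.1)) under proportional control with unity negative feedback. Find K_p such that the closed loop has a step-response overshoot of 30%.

K_p = 12.5

From %OS = 100·exp(−πζ/√(1−ζ²)) = 30%, ζ = −ln(0.3)/√(π²+ln²(0.3)) = 0.3579.
Characteristic equation s² + 7.1s + 7.9K_p = 0 gives ζ = 7.1/(2√(7.9K_p)).
Setting ζ = 0.3579: √(7.9K_p) = 7.1/(2·0.3579) = 9.92, so K_p = 98.41/7.9 = 12.5.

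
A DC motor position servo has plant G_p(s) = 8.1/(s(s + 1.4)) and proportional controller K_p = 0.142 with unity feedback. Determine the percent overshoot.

6.68%

Closed-loop characteristic equation: s² + 1.4s + 1.15 = 0, so ω_n = 1.072 rad/s and ζ = 1.4/(2·1.072) = 0.6527.
%OS = 100·exp(−πζ/√(1−ζ²)) = 100·exp(−π·0.6527/√0.574) = 6.68%.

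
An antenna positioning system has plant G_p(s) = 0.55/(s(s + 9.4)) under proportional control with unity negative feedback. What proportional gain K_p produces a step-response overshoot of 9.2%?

From %OS = 100·exp(−πζ/√(1−ζ²)) = 9.2%, ζ = −ln(0.092)/√(π²+ln²(0.092)) = 0.6048.
Characteristic equation s² + 9.4s + 0.55K_p = 0 gives ζ = 9.4/(2√(0.55K_p)).
Setting ζ = 0.6048: √(0.55K_p) = 9.4/(2·0.6048) = 7.771, so K_p = 60.39/0.55 = 110.

K_p = 110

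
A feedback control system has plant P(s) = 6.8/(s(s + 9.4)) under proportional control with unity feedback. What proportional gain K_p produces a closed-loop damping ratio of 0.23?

K_p = 61.4

Closed-loop characteristic equation: s² + 9.4s + K_p·6.8 = 0.
So ω_n = √(6.8K_p) and 2ζω_n = 9.4, giving ζ = 9.4/(2√(6.8K_p)).
Setting ζ = 0.23: √(6.8K_p) = 9.4/(2·0.23) = 20.43, so K_p = 417.6/6.8 = 61.4.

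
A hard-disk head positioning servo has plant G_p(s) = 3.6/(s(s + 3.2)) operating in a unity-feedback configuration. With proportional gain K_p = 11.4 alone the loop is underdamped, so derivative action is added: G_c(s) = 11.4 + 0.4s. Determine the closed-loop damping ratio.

Forward path: (11.4 + 0.4s)·3.6/(s(s+3.2)). The closed-loop characteristic equation is s² + (3.2 + 3.6·0.4)s + 3.6·11.4 = 0.
That is s² + 4.64s + 41.04 = 0, so ω_n = 6.406 rad/s and ζ = 4.64/(2·6.406) = 0.3621.

ζ = 0.362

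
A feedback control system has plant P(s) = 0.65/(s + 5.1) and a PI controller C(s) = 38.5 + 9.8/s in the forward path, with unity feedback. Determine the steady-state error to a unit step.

The open loop C(s)P(s) has a pole at the origin (type 1), so the static position error constant is infinite and e_ss = 1/(1+∞) = 0.

0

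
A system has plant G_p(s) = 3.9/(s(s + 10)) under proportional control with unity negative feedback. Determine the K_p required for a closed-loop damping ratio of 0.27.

K_p = 87.9

Closed-loop characteristic equation: s² + 10s + K_p·3.9 = 0.
So ω_n = √(3.9K_p) and 2ζω_n = 10, giving ζ = 10/(2√(3.9K_p)).
Setting ζ = 0.27: √(3.9K_p) = 10/(2·0.27) = 18.52, so K_p = 342.9/3.9 = 87.9.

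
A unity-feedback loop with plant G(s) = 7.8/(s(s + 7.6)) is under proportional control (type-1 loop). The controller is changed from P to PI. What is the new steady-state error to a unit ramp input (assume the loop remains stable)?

The integrator raises the loop to type 2, so K_v → ∞ and e_ss to a ramp is zero.

0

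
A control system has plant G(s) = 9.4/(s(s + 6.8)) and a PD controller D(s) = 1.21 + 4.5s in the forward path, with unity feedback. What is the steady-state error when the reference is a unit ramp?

0.598

The loop has one pole at the origin (type 1). Velocity error constant K_v = lim_{s→0} s·D(s)G(s) = 1.21·9.4/6.8 = 1.673.
Steady-state error to a unit ramp: e_ss = 1/K_v = 0.598.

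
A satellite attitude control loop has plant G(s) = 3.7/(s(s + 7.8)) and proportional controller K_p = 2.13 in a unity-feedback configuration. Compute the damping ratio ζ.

With unity feedback the closed-loop characteristic equation is s² + 7.8s + 2.13·3.7 = s² + 7.8s + 7.881 = 0.
Matching s² + 2ζω_n s + ω_n²: ω_n = √7.881 = 2.807 rad/s and 2ζω_n = 7.8, so ζ = 7.8/(2·2.807) = 1.39.

ζ = 1.39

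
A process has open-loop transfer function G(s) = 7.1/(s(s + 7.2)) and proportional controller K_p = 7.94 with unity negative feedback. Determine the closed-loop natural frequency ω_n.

ω_n = 7.51 rad/s

1 + K_p·G(s) = 0 gives s² + 7.2s + 56.37 = 0.
So ω_n² = 56.37 ⇒ ω_n = 7.508 rad/s, and ζ = 7.2/(2ω_n) = 0.479.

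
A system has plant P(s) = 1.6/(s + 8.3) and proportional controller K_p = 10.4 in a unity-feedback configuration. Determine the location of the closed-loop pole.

Closed-loop transfer function: T(s) = K_p·P(s)/(1 + K_p·P(s)) = 16.64/(s + 8.3 + 16.64) = 16.64/(s + 24.94).
The closed-loop pole is at s = −24.94.

s = -24.94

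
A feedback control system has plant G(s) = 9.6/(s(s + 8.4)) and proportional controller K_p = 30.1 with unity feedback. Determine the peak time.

T_p = 0.191 s

The closed-loop denominator s² + 8.4s + 289 gives ω_n = √289 = 17 and ζ = 8.4/(2ω_n) = 0.2471.
Damped frequency ω_d = ω_n√(1−ζ²) = 16.47 rad/s, so peak time T_p = π/ω_d = 0.191 s.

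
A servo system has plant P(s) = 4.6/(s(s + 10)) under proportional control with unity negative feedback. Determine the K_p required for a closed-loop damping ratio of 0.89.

K_p = 6.86

Closed-loop characteristic equation: s² + 10s + K_p·4.6 = 0.
So ω_n = √(4.6K_p) and 2ζω_n = 10, giving ζ = 10/(2√(4.6K_p)).
Setting ζ = 0.89: √(4.6K_p) = 10/(2·0.89) = 5.618, so K_p = 31.56/4.6 = 6.86.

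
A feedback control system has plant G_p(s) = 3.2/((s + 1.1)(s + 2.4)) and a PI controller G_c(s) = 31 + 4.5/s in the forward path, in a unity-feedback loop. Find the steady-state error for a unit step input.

The open loop G_c(s)G_p(s) has a pole at the origin (type 1), so the static position error constant is infinite and e_ss = 1/(1+∞) = 0.

0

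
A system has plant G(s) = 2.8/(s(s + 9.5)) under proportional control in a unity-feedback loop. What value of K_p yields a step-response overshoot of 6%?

K_p = 18.1

From %OS = 100·exp(−πζ/√(1−ζ²)) = 6%, ζ = −ln(0.06)/√(π²+ln²(0.06)) = 0.6671.
Characteristic equation s² + 9.5s + 2.8K_p = 0 gives ζ = 9.5/(2√(2.8K_p)).
Setting ζ = 0.6671: √(2.8K_p) = 9.5/(2·0.6671) = 7.12, so K_p = 50.7/2.8 = 18.1.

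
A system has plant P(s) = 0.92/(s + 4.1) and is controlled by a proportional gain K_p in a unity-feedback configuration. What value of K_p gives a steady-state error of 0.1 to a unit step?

The loop is type 0, so e_ss(step) = 1/(1 + K_pos) with K_pos = K_p·P(0).
P(0) = 0.2244. Require 1/(1 + K_p·0.2244) = 0.1, so 1 + 0.2244·K_p = 10.
K_p = (10 − 1)/0.2244 = 40.1.

K_p = 40.1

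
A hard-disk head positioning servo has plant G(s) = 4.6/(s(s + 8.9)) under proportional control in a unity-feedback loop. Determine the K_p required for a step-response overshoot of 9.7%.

From %OS = 100·exp(−πζ/√(1−ζ²)) = 9.7%, ζ = −ln(0.097)/√(π²+ln²(0.097)) = 0.5962.
Characteristic equation s² + 8.9s + 4.6K_p = 0 gives ζ = 8.9/(2√(4.6K_p)).
Setting ζ = 0.5962: √(4.6K_p) = 8.9/(2·0.5962) = 7.464, so K_p = 55.71/4.6 = 12.1.

K_p = 12.1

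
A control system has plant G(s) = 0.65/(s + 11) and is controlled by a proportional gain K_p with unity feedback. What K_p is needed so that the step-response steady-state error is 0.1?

K_p = 152

For a type-0 loop with proportional control, e_ss = 1/(1 + K_p·G(0)).
G(0) = 0.05909. Require 1/(1 + K_p·0.05909) = 0.1, so 1 + 0.05909·K_p = 10.
K_p = (10 − 1)/0.05909 = 152.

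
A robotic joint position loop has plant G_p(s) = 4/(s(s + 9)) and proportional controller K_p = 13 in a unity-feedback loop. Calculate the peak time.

The closed-loop denominator s² + 9s + 52 gives ω_n = √52 = 7.211 and ζ = 9/(2ω_n) = 0.624.
Damped frequency ω_d = ω_n√(1−ζ²) = 5.635 rad/s, so peak time T_p = π/ω_d = 0.558 s.

T_p = 0.558 s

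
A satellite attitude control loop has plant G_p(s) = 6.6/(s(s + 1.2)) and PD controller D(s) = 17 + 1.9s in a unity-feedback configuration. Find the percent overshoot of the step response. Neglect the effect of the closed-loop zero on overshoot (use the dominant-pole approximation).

Forward path: (17 + 1.9s)·6.6/(s(s+1.2)). The closed-loop characteristic equation is s² + (1.2 + 6.6·1.9)s + 6.6·17 = 0.
That is s² + 13.74s + 112.2 = 0, so ω_n = 10.59 rad/s and ζ = 13.74/(2·10.59) = 0.6486.
%OS = 100·exp(−πζ/√(1−ζ²)) = 6.88%.

6.88%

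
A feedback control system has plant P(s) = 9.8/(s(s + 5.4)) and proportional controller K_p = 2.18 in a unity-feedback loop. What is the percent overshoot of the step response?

10.4%

Closed-loop characteristic equation: s² + 5.4s + 21.36 = 0, so ω_n = 4.622 rad/s and ζ = 5.4/(2·4.622) = 0.5841.
%OS = 100·exp(−πζ/√(1−ζ²)) = 100·exp(−π·0.5841/√0.6588) = 10.4%.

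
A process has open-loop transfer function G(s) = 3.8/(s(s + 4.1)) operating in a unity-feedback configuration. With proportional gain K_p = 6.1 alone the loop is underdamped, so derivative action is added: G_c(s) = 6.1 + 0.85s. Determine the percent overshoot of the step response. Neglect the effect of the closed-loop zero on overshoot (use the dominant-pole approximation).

2.5%

Forward path: (6.1 + 0.85s)·3.8/(s(s+4.1)). The closed-loop characteristic equation is s² + (4.1 + 3.8·0.85)s + 3.8·6.1 = 0.
That is s² + 7.33s + 23.18 = 0, so ω_n = 4.815 rad/s and ζ = 7.33/(2·4.815) = 0.7612.
%OS = 100·exp(−πζ/√(1−ζ²)) = 2.5%.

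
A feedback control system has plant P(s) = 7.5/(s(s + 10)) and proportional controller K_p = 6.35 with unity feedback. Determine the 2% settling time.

T_s ≈ 0.8 s

From 1 + K_pP(s) = 0: s² + 10s + 47.62 = 0 ⇒ ω_n = 6.901, ζ = 0.7245.
2% settling time T_s ≈ 4/(ζω_n) = 4/5 = 0.8 s.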